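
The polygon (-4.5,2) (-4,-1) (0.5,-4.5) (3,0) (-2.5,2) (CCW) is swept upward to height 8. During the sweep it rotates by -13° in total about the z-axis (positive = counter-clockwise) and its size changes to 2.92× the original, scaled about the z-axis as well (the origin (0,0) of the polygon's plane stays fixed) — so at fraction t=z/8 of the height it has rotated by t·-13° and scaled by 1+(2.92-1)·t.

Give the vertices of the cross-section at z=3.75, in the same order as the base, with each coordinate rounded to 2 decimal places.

Cross-section at z=3.75: (-8.10,4.69) (-7.76,-1.08) (0.04,-8.60) (5.67,-0.61) (-4.32,4.28)

t = z/height = 3.75/8 = 0.46875
s = 1 + (scale-1)·z/height = 1 + (2.92-1)·3.75/8 = 1.900000
θ = twist·z/height = -13°·3.75/8 = -6.0938° = -0.106356 rad
cos θ = 0.994350, sin θ = -0.106156 (intermediates below are computed at full precision and shown rounded to 5 d.p.)
v1: (-4.5,2) → rotate → (-4.26226,2.46640) → ×s → (-8.09830,4.68616) → (-8.10,4.69)
v2: (-4,-1) → rotate → (-4.08355,-0.56973) → ×s → (-7.75875,-1.08248) → (-7.76,-1.08)
v3: (0.5,-4.5) → rotate → (0.01947,-4.52765) → ×s → (0.03700,-8.60254) → (0.04,-8.60)
v4: (3,0) → rotate → (2.98305,-0.31847) → ×s → (5.66779,-0.60509) → (5.67,-0.61)
v5: (-2.5,2) → rotate → (-2.27356,2.25409) → ×s → (-4.31977,4.28277) → (-4.32,4.28)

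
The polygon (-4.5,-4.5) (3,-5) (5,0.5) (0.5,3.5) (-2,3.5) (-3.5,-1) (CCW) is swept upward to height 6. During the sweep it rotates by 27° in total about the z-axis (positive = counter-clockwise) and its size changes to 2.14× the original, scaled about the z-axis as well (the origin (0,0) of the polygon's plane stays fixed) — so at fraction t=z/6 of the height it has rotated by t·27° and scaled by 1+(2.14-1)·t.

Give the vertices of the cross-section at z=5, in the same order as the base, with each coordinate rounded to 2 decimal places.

Cross-section at z=5: (-4.75,-11.47) (9.14,-6.77) (8.63,4.63) (-1.71,6.68) (-6.21,4.81) (-5.56,-4.41)

t = z/height = 5/6 = 0.833333
s = 1 + (scale-1)·z/height = 1 + (2.14-1)·5/6 = 1.950000
θ = twist·z/height = 27°·5/6 = 22.5000° = 0.392699 rad
cos θ = 0.923880, sin θ = 0.382683 (intermediates below are computed at full precision and shown rounded to 5 d.p.)
v1: (-4.5,-4.5) → rotate → (-2.43538,-5.87953) → ×s → (-4.74900,-11.46509) → (-4.75,-11.47)
v2: (3,-5) → rotate → (4.68506,-3.47135) → ×s → (9.13586,-6.76913) → (9.14,-6.77)
v3: (5,0.5) → rotate → (4.42806,2.37536) → ×s → (8.63471,4.63195) → (8.63,4.63)
v4: (0.5,3.5) → rotate → (-0.87745,3.42492) → ×s → (-1.71103,6.67859) → (-1.71,6.68)
v5: (-2,3.5) → rotate → (-3.18715,2.46821) → ×s → (-6.21494,4.81301) → (-6.21,4.81)
v6: (-3.5,-1) → rotate → (-2.85089,-2.26327) → ×s → (-5.55925,-4.41338) → (-5.56,-4.41)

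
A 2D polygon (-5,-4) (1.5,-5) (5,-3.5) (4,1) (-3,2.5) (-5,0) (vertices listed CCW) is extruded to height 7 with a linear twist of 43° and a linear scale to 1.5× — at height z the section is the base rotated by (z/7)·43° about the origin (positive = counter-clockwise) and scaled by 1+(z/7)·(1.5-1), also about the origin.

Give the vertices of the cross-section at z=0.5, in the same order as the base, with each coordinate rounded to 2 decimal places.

t = z/height = 0.5/7 = 0.0714286
s = 1 + (scale-1)·z/height = 1 + (1.5-1)·0.5/7 = 1.035714
θ = twist·z/height = 43°·0.5/7 = 3.0714° = 0.053607 rad
cos θ = 0.998564, sin θ = 0.053581 (intermediates below are computed at full precision and shown rounded to 5 d.p.)
v1: (-5,-4) → rotate → (-4.77849,-4.26216) → ×s → (-4.94915,-4.41438) → (-4.95,-4.41)
v2: (1.5,-5) → rotate → (1.76575,-4.91245) → ×s → (1.82881,-5.08789) → (1.83,-5.09)
v3: (5,-3.5) → rotate → (5.18035,-3.22707) → ×s → (5.36536,-3.34232) → (5.37,-3.34)
v4: (4,1) → rotate → (3.94067,1.21289) → ×s → (4.08141,1.25620) → (4.08,1.26)
v5: (-3,2.5) → rotate → (-3.12964,2.33567) → ×s → (-3.24142,2.41908) → (-3.24,2.42)
v6: (-5,0) → rotate → (-4.99282,-0.26790) → ×s → (-5.17113,-0.27747) → (-5.17,-0.28)

Cross-section at z=0.5: (-4.95,-4.41) (1.83,-5.09) (5.37,-3.34) (4.08,1.26) (-3.24,2.42) (-5.17,-0.28)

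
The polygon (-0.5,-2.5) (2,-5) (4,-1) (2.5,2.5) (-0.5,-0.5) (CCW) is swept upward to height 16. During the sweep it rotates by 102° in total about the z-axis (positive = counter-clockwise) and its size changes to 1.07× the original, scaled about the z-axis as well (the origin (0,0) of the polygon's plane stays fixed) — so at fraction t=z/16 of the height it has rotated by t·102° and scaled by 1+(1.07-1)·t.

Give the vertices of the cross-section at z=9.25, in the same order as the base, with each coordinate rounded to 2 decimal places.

Cross-section at z=9.25: (1.96,-1.79) (5.53,-0.90) (3.04,3.03) (-0.89,3.57) (0.18,-0.71)

t = z/height = 9.25/16 = 0.578125
s = 1 + (scale-1)·z/height = 1 + (1.07-1)·9.25/16 = 1.040469
θ = twist·z/height = 102°·9.25/16 = 58.9688° = 1.029199 rad
cos θ = 0.515506, sin θ = 0.856886 (intermediates below are computed at full precision and shown rounded to 5 d.p.)
v1: (-0.5,-2.5) → rotate → (1.88446,-1.71721) → ×s → (1.96072,-1.78670) → (1.96,-1.79)
v2: (2,-5) → rotate → (5.31544,-0.86376) → ×s → (5.53055,-0.89871) → (5.53,-0.90)
v3: (4,-1) → rotate → (2.91891,2.91204) → ×s → (3.03703,3.02989) → (3.04,3.03)
v4: (2.5,2.5) → rotate → (-0.85345,3.43098) → ×s → (-0.88799,3.56983) → (-0.89,3.57)
v5: (-0.5,-0.5) → rotate → (0.17069,-0.68620) → ×s → (0.17760,-0.71397) → (0.18,-0.71)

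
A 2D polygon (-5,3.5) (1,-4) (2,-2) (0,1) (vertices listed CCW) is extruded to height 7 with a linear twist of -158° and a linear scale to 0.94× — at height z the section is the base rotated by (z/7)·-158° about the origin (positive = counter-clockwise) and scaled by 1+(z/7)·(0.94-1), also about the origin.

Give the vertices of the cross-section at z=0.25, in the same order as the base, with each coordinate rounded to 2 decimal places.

Cross-section at z=0.25: (-4.62,3.97) (0.60,-4.07) (1.79,-2.18) (0.10,0.99)

t = z/height = 0.25/7 = 0.0357143
s = 1 + (scale-1)·z/height = 1 + (0.94-1)·0.25/7 = 0.997857
θ = twist·z/height = -158°·0.25/7 = -5.6429° = -0.098486 rad
cos θ = 0.995154, sin θ = -0.098327 (intermediates below are computed at full precision and shown rounded to 5 d.p.)
v1: (-5,3.5) → rotate → (-4.63163,3.97468) → ×s → (-4.62170,3.96616) → (-4.62,3.97)
v2: (1,-4) → rotate → (0.60184,-4.07894) → ×s → (0.60056,-4.07020) → (0.60,-4.07)
v3: (2,-2) → rotate → (1.79365,-2.18696) → ×s → (1.78981,-2.18228) → (1.79,-2.18)
v4: (0,1) → rotate → (0.09833,0.99515) → ×s → (0.09812,0.99302) → (0.10,0.99)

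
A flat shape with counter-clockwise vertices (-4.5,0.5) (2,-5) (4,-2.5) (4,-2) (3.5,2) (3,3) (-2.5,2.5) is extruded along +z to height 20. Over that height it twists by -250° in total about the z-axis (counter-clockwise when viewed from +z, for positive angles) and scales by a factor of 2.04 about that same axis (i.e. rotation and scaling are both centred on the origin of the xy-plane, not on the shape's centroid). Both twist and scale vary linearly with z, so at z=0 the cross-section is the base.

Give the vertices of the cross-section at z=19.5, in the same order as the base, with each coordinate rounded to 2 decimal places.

t = z/height = 19.5/20 = 0.975
s = 1 + (scale-1)·z/height = 1 + (2.04-1)·19.5/20 = 2.014000
θ = twist·z/height = -250°·19.5/20 = -243.7500° = -4.254240 rad
cos θ = -0.442289, sin θ = 0.896873 (intermediates below are computed at full precision and shown rounded to 5 d.p.)
v1: (-4.5,0.5) → rotate → (1.54186,-4.25707) → ×s → (3.10531,-8.57374) → (3.11,-8.57)
v2: (2,-5) → rotate → (3.59979,4.00519) → ×s → (7.24997,8.06645) → (7.25,8.07)
v3: (4,-2.5) → rotate → (0.47303,4.69321) → ×s → (0.95268,9.45213) → (0.95,9.45)
v4: (4,-2) → rotate → (0.02459,4.47207) → ×s → (0.04953,9.00675) → (0.05,9.01)
v5: (3.5,2) → rotate → (-3.34176,2.25448) → ×s → (-6.73030,4.54052) → (-6.73,4.54)
v6: (3,3) → rotate → (-4.01748,1.36375) → ×s → (-8.09121,2.74660) → (-8.09,2.75)
v7: (-2.5,2.5) → rotate → (-1.13646,-3.34790) → ×s → (-2.28883,-6.74268) → (-2.29,-6.74)

Cross-section at z=19.5: (3.11,-8.57) (7.25,8.07) (0.95,9.45) (0.05,9.01) (-6.73,4.54) (-8.09,2.75) (-2.29,-6.74)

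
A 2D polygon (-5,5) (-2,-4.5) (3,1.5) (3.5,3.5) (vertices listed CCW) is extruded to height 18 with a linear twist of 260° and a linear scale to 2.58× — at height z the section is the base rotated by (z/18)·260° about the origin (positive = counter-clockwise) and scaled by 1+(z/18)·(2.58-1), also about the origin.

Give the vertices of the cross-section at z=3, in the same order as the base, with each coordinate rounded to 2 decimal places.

Cross-section at z=3: (-8.93,0.26) (2.06,-5.87) (1.46,3.98) (0.18,6.25)

t = z/height = 3/18 = 0.166667
s = 1 + (scale-1)·z/height = 1 + (2.58-1)·3/18 = 1.263333
θ = twist·z/height = 260°·3/18 = 43.3333° = 0.756309 rad
cos θ = 0.727374, sin θ = 0.686242 (intermediates below are computed at full precision and shown rounded to 5 d.p.)
v1: (-5,5) → rotate → (-7.06808,0.20566) → ×s → (-8.92934,0.25982) → (-8.93,0.26)
v2: (-2,-4.5) → rotate → (1.63334,-4.64566) → ×s → (2.06345,-5.86902) → (2.06,-5.87)
v3: (3,1.5) → rotate → (1.15276,3.14979) → ×s → (1.45632,3.97923) → (1.46,3.98)
v4: (3.5,3.5) → rotate → (0.14396,4.94765) → ×s → (0.18187,6.25054) → (0.18,6.25)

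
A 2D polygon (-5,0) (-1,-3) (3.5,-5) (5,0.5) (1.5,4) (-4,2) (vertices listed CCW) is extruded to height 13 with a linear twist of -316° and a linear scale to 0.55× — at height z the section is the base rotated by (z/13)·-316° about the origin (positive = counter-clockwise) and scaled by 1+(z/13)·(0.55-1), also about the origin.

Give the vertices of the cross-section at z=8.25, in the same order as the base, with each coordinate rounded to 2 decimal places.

t = z/height = 8.25/13 = 0.634615
s = 1 + (scale-1)·z/height = 1 + (0.55-1)·8.25/13 = 0.714423
θ = twist·z/height = -316°·8.25/13 = -200.5385° = -3.500056 rad
cos θ = -0.936437, sin θ = 0.350836 (intermediates below are computed at full precision and shown rounded to 5 d.p.)
v1: (-5,0) → rotate → (4.68218,-1.75418) → ×s → (3.34506,-1.25323) → (3.35,-1.25)
v2: (-1,-3) → rotate → (1.98895,2.45847) → ×s → (1.42095,1.75639) → (1.42,1.76)
v3: (3.5,-5) → rotate → (-1.52335,5.91011) → ×s → (-1.08832,4.22232) → (-1.09,4.22)
v4: (5,0.5) → rotate → (-4.85760,1.28596) → ×s → (-3.47038,0.91872) → (-3.47,0.92)
v5: (1.5,4) → rotate → (-2.80800,-3.21949) → ×s → (-2.00610,-2.30008) → (-2.01,-2.30)
v6: (-4,2) → rotate → (3.04408,-3.27622) → ×s → (2.17476,-2.34061) → (2.17,-2.34)

Cross-section at z=8.25: (3.35,-1.25) (1.42,1.76) (-1.09,4.22) (-3.47,0.92) (-2.01,-2.30) (2.17,-2.34)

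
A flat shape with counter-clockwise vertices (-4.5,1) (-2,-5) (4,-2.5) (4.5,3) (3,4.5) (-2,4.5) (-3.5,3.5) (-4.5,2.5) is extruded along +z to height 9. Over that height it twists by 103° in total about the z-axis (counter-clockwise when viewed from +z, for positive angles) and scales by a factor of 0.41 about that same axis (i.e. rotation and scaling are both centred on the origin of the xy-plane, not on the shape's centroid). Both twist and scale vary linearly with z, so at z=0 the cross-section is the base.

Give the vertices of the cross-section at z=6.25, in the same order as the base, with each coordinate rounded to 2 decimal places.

Cross-section at z=6.25: (-1.40,-2.33) (2.43,-2.05) (2.15,1.77) (-0.84,3.08) (-1.96,2.52) (-2.89,-0.28) (-2.61,-1.30) (-2.24,-2.05)

t = z/height = 6.25/9 = 0.694444
s = 1 + (scale-1)·z/height = 1 + (0.41-1)·6.25/9 = 0.590278
θ = twist·z/height = 103°·6.25/9 = 71.5278° = 1.248395 rad
cos θ = 0.316845, sin θ = 0.948477 (intermediates below are computed at full precision and shown rounded to 5 d.p.)
v1: (-4.5,1) → rotate → (-2.37428,-3.95130) → ×s → (-1.40148,-2.33237) → (-1.40,-2.33)
v2: (-2,-5) → rotate → (4.10870,-3.48118) → ×s → (2.42527,-2.05486) → (2.43,-2.05)
v3: (4,-2.5) → rotate → (3.63857,3.00180) → ×s → (2.14777,1.77189) → (2.15,1.77)
v4: (4.5,3) → rotate → (-1.41963,5.21868) → ×s → (-0.83798,3.08047) → (-0.84,3.08)
v5: (3,4.5) → rotate → (-3.31761,4.27123) → ×s → (-1.95831,2.52121) → (-1.96,2.52)
v6: (-2,4.5) → rotate → (-4.90184,-0.47115) → ×s → (-2.89345,-0.27811) → (-2.89,-0.28)
v7: (-3.5,3.5) → rotate → (-4.42863,-2.21071) → ×s → (-2.61412,-1.30494) → (-2.61,-1.30)
v8: (-4.5,2.5) → rotate → (-3.79700,-3.47604) → ×s → (-2.24128,-2.05183) → (-2.24,-2.05)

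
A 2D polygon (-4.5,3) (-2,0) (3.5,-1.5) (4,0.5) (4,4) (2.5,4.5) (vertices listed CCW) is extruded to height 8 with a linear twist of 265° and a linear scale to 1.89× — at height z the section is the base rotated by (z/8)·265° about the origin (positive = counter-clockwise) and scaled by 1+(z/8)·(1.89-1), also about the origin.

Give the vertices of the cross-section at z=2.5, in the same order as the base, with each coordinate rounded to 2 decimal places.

Cross-section at z=2.5: (-4.52,-5.23) (-0.32,-2.54) (2.46,4.20) (0.01,5.15) (-4.43,5.71) (-5.31,3.89)

t = z/height = 2.5/8 = 0.3125
s = 1 + (scale-1)·z/height = 1 + (1.89-1)·2.5/8 = 1.278125
θ = twist·z/height = 265°·2.5/8 = 82.8125° = 1.445351 rad
cos θ = 0.125117, sin θ = 0.992142 (intermediates below are computed at full precision and shown rounded to 5 d.p.)
v1: (-4.5,3) → rotate → (-3.53945,-4.08929) → ×s → (-4.52386,-5.22662) → (-4.52,-5.23)
v2: (-2,0) → rotate → (-0.25023,-1.98428) → ×s → (-0.31983,-2.53616) → (-0.32,-2.54)
v3: (3.5,-1.5) → rotate → (1.92612,3.28482) → ×s → (2.46182,4.19841) → (2.46,4.20)
v4: (4,0.5) → rotate → (0.00440,4.03113) → ×s → (0.00562,5.15228) → (0.01,5.15)
v5: (4,4) → rotate → (-3.46810,4.46904) → ×s → (-4.43267,5.71199) → (-4.43,5.71)
v6: (2.5,4.5) → rotate → (-4.15185,3.04338) → ×s → (-5.30658,3.88982) → (-5.31,3.89)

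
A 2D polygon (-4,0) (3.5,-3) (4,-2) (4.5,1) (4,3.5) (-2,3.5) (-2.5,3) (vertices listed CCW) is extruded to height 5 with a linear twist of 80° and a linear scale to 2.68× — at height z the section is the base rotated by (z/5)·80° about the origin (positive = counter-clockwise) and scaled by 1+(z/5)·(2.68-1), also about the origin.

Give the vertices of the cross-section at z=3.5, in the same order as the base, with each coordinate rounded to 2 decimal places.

t = z/height = 3.5/5 = 0.7
s = 1 + (scale-1)·z/height = 1 + (2.68-1)·3.5/5 = 2.176000
θ = twist·z/height = 80°·3.5/5 = 56.0000° = 0.977384 rad
cos θ = 0.559193, sin θ = 0.829038 (intermediates below are computed at full precision and shown rounded to 5 d.p.)
v1: (-4,0) → rotate → (-2.23677,-3.31615) → ×s → (-4.86722,-7.21594) → (-4.87,-7.22)
v2: (3.5,-3) → rotate → (4.44429,1.22405) → ×s → (9.67077,2.66354) → (9.67,2.66)
v3: (4,-2) → rotate → (3.89485,2.19776) → ×s → (8.47519,4.78234) → (8.48,4.78)
v4: (4.5,1) → rotate → (1.68733,4.28986) → ×s → (3.67163,9.33474) → (3.67,9.33)
v5: (4,3.5) → rotate → (-0.66486,5.27333) → ×s → (-1.44674,11.47476) → (-1.45,11.47)
v6: (-2,3.5) → rotate → (-4.02002,0.29910) → ×s → (-8.74756,0.65084) → (-8.75,0.65)
v7: (-2.5,3) → rotate → (-3.88509,-0.39502) → ×s → (-8.45397,-0.85955) → (-8.45,-0.86)

Cross-section at z=3.5: (-4.87,-7.22) (9.67,2.66) (8.48,4.78) (3.67,9.33) (-1.45,11.47) (-8.75,0.65) (-8.45,-0.86)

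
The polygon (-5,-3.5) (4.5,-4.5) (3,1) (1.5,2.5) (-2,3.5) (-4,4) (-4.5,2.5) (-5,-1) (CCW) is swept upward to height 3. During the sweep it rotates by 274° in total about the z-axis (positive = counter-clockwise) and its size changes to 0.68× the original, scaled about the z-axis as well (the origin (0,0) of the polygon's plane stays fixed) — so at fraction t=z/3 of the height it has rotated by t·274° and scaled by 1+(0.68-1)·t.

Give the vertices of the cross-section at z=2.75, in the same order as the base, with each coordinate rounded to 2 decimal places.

Cross-section at z=2.75: (-1.20,4.14) (-4.04,-1.98) (-0.02,-2.23) (1.33,-1.57) (2.80,0.54) (3.59,1.76) (2.70,2.44) (0.47,3.57)

t = z/height = 2.75/3 = 0.916667
s = 1 + (scale-1)·z/height = 1 + (0.68-1)·2.75/3 = 0.706667
θ = twist·z/height = 274°·2.75/3 = 251.1667° = 4.383685 rad
cos θ = -0.322816, sin θ = -0.946462 (intermediates below are computed at full precision and shown rounded to 5 d.p.)
v1: (-5,-3.5) → rotate → (-1.69853,5.86217) → ×s → (-1.20030,4.14260) → (-1.20,4.14)
v2: (4.5,-4.5) → rotate → (-5.71175,-2.80640) → ×s → (-4.03630,-1.98319) → (-4.04,-1.98)
v3: (3,1) → rotate → (-0.02199,-3.16220) → ×s → (-0.01554,-2.23462) → (-0.02,-2.23)
v4: (1.5,2.5) → rotate → (1.88193,-2.22673) → ×s → (1.32990,-1.57356) → (1.33,-1.57)
v5: (-2,3.5) → rotate → (3.95825,0.76307) → ×s → (2.79716,0.53923) → (2.80,0.54)
v6: (-4,4) → rotate → (5.07711,2.49458) → ×s → (3.58783,1.76284) → (3.59,1.76)
v7: (-4.5,2.5) → rotate → (3.81883,3.45204) → ×s → (2.69864,2.43944) → (2.70,2.44)
v8: (-5,-1) → rotate → (0.66762,5.05512) → ×s → (0.47178,3.57229) → (0.47,3.57)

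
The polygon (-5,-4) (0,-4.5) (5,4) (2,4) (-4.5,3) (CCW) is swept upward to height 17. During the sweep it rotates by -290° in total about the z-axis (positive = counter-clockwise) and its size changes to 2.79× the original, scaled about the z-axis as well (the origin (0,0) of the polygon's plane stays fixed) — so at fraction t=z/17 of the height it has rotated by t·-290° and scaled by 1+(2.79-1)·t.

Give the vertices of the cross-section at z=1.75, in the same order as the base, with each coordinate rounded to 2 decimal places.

t = z/height = 1.75/17 = 0.102941
s = 1 + (scale-1)·z/height = 1 + (2.79-1)·1.75/17 = 1.184265
θ = twist·z/height = -290°·1.75/17 = -29.8529° = -0.521032 rad
cos θ = 0.867306, sin θ = -0.497776 (intermediates below are computed at full precision and shown rounded to 5 d.p.)
v1: (-5,-4) → rotate → (-6.32763,-0.98035) → ×s → (-7.49359,-1.16099) → (-7.49,-1.16)
v2: (0,-4.5) → rotate → (-2.23999,-3.90288) → ×s → (-2.65274,-4.62204) → (-2.65,-4.62)
v3: (5,4) → rotate → (6.32763,0.98035) → ×s → (7.49359,1.16099) → (7.49,1.16)
v4: (2,4) → rotate → (3.72571,2.47367) → ×s → (4.41223,2.92948) → (4.41,2.93)
v5: (-4.5,3) → rotate → (-2.40955,4.84191) → ×s → (-2.85354,5.73410) → (-2.85,5.73)

Cross-section at z=1.75: (-7.49,-1.16) (-2.65,-4.62) (7.49,1.16) (4.41,2.93) (-2.85,5.73)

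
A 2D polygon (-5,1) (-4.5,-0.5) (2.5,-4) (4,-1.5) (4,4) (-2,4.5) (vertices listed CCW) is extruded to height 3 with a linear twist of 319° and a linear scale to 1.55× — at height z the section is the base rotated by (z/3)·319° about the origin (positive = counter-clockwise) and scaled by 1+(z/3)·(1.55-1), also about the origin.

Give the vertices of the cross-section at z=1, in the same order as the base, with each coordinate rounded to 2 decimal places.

t = z/height = 1/3 = 0.333333
s = 1 + (scale-1)·z/height = 1 + (1.55-1)·1/3 = 1.183333
θ = twist·z/height = 319°·1/3 = 106.3333° = 1.855867 rad
cos θ = -0.281225, sin θ = 0.959642 (intermediates below are computed at full precision and shown rounded to 5 d.p.)
v1: (-5,1) → rotate → (0.44648,-5.07943) → ×s → (0.52834,-6.01066) → (0.53,-6.01)
v2: (-4.5,-0.5) → rotate → (1.74533,-4.17778) → ×s → (2.06531,-4.94370) → (2.07,-4.94)
v3: (2.5,-4) → rotate → (3.13550,3.52400) → ×s → (3.71035,4.17007) → (3.71,4.17)
v4: (4,-1.5) → rotate → (0.31456,4.26040) → ×s → (0.37223,5.04148) → (0.37,5.04)
v5: (4,4) → rotate → (-4.96347,2.71367) → ×s → (-5.87344,3.21117) → (-5.87,3.21)
v6: (-2,4.5) → rotate → (-3.75594,-3.18480) → ×s → (-4.44453,-3.76868) → (-4.44,-3.77)

Cross-section at z=1: (0.53,-6.01) (2.07,-4.94) (3.71,4.17) (0.37,5.04) (-5.87,3.21) (-4.44,-3.77)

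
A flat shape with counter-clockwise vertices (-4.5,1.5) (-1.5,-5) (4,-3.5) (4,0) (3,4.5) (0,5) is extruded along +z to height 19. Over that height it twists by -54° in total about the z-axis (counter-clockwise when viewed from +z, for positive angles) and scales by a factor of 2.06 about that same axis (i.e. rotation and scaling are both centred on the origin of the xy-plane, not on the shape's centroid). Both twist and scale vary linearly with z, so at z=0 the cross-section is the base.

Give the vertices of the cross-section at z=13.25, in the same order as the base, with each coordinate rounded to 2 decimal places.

t = z/height = 13.25/19 = 0.697368
s = 1 + (scale-1)·z/height = 1 + (2.06-1)·13.25/19 = 1.739211
θ = twist·z/height = -54°·13.25/19 = -37.6579° = -0.657254 rad
cos θ = 0.791673, sin θ = -0.610945 (intermediates below are computed at full precision and shown rounded to 5 d.p.)
v1: (-4.5,1.5) → rotate → (-2.64611,3.93676) → ×s → (-4.60214,6.84686) → (-4.60,6.85)
v2: (-1.5,-5) → rotate → (-4.24224,-3.04195) → ×s → (-7.37814,-5.29058) → (-7.38,-5.29)
v3: (4,-3.5) → rotate → (1.02838,-5.21464) → ×s → (1.78857,-9.06935) → (1.79,-9.07)
v4: (4,0) → rotate → (3.16669,-2.44378) → ×s → (5.50754,-4.25025) → (5.51,-4.25)
v5: (3,4.5) → rotate → (5.12427,1.72969) → ×s → (8.91219,3.00830) → (8.91,3.01)
v6: (0,5) → rotate → (3.05473,3.95836) → ×s → (5.31281,6.88443) → (5.31,6.88)

Cross-section at z=13.25: (-4.60,6.85) (-7.38,-5.29) (1.79,-9.07) (5.51,-4.25) (8.91,3.01) (5.31,6.88)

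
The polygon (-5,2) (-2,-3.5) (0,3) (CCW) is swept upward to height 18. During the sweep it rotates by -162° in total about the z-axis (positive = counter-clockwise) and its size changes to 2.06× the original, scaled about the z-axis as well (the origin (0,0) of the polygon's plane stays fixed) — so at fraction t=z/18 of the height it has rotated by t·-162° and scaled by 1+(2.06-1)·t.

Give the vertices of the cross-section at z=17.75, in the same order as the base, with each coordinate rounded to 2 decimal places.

t = z/height = 17.75/18 = 0.986111
s = 1 + (scale-1)·z/height = 1 + (2.06-1)·17.75/18 = 2.045278
θ = twist·z/height = -162°·17.75/18 = -159.7500° = -2.788163 rad
cos θ = -0.938191, sin θ = -0.346117 (intermediates below are computed at full precision and shown rounded to 5 d.p.)
v1: (-5,2) → rotate → (5.38319,-0.14580) → ×s → (11.01012,-0.29820) → (11.01,-0.30)
v2: (-2,-3.5) → rotate → (0.66497,3.97590) → ×s → (1.36005,8.13183) → (1.36,8.13)
v3: (0,3) → rotate → (1.03835,-2.81457) → ×s → (2.12372,-5.75659) → (2.12,-5.76)

Cross-section at z=17.75: (11.01,-0.30) (1.36,8.13) (2.12,-5.76)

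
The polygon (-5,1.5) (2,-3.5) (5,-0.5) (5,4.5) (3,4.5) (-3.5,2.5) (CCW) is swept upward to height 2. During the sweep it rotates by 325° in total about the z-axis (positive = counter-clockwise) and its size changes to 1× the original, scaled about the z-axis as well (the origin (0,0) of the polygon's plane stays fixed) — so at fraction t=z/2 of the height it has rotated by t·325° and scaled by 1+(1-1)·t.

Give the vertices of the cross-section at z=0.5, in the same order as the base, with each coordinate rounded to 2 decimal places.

t = z/height = 0.5/2 = 0.25
s = 1 + (scale-1)·z/height = 1 + (1-1)·0.5/2 = 1.000000
θ = twist·z/height = 325°·0.5/2 = 81.2500° = 1.418080 rad
cos θ = 0.152123, sin θ = 0.988362 (intermediates below are computed at full precision and shown rounded to 5 d.p.)
v1: (-5,1.5) → rotate → (-2.24316,-4.71362) → ×s → (-2.24316,-4.71362) → (-2.24,-4.71)
v2: (2,-3.5) → rotate → (3.76351,1.44429) → ×s → (3.76351,1.44429) → (3.76,1.44)
v3: (5,-0.5) → rotate → (1.25480,4.86575) → ×s → (1.25480,4.86575) → (1.25,4.87)
v4: (5,4.5) → rotate → (-3.68701,5.62636) → ×s → (-3.68701,5.62636) → (-3.69,5.63)
v5: (3,4.5) → rotate → (-3.99126,3.64964) → ×s → (-3.99126,3.64964) → (-3.99,3.65)
v6: (-3.5,2.5) → rotate → (-3.00334,-3.07896) → ×s → (-3.00334,-3.07896) → (-3.00,-3.08)

Cross-section at z=0.5: (-2.24,-4.71) (3.76,1.44) (1.25,4.87) (-3.69,5.63) (-3.99,3.65) (-3.00,-3.08)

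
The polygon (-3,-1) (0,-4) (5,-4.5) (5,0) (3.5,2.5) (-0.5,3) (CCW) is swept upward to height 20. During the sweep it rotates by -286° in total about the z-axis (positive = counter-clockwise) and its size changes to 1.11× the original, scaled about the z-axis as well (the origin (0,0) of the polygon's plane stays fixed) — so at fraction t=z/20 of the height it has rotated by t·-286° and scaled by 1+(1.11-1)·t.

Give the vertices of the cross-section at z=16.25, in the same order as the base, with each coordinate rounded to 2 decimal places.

Cross-section at z=16.25: (2.86,-1.92) (3.45,2.66) (0.56,7.31) (-3.33,4.31) (-4.48,1.36) (-2.26,-2.43)

t = z/height = 16.25/20 = 0.8125
s = 1 + (scale-1)·z/height = 1 + (1.11-1)·16.25/20 = 1.089375
θ = twist·z/height = -286°·16.25/20 = -232.3750° = -4.055709 rad
cos θ = -0.610491, sin θ = 0.792023 (intermediates below are computed at full precision and shown rounded to 5 d.p.)
v1: (-3,-1) → rotate → (2.62350,-1.76558) → ×s → (2.85797,-1.92338) → (2.86,-1.92)
v2: (0,-4) → rotate → (3.16809,2.44196) → ×s → (3.45124,2.66021) → (3.45,2.66)
v3: (5,-4.5) → rotate → (0.51165,6.70733) → ×s → (0.55738,7.30679) → (0.56,7.31)
v4: (5,0) → rotate → (-3.05245,3.96012) → ×s → (-3.32527,4.31405) → (-3.33,4.31)
v5: (3.5,2.5) → rotate → (-4.11678,1.24585) → ×s → (-4.48471,1.35720) → (-4.48,1.36)
v6: (-0.5,3) → rotate → (-2.07082,-2.22748) → ×s → (-2.25590,-2.42657) → (-2.26,-2.43)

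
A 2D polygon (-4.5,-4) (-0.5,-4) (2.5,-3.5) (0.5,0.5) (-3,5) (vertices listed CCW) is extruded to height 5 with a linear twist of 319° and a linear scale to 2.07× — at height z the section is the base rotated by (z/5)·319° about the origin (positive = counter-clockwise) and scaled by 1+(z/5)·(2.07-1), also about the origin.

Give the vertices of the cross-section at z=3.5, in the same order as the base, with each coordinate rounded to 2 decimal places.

t = z/height = 3.5/5 = 0.7
s = 1 + (scale-1)·z/height = 1 + (2.07-1)·3.5/5 = 1.749000
θ = twist·z/height = 319°·3.5/5 = 223.3000° = 3.897320 rad
cos θ = -0.727773, sin θ = -0.685818 (intermediates below are computed at full precision and shown rounded to 5 d.p.)
v1: (-4.5,-4) → rotate → (0.53170,5.99727) → ×s → (0.92995,10.48923) → (0.93,10.49)
v2: (-0.5,-4) → rotate → (-2.37939,3.25400) → ×s → (-4.16155,5.69125) → (-4.16,5.69)
v3: (2.5,-3.5) → rotate → (-4.21980,0.83266) → ×s → (-7.38042,1.45632) → (-7.38,1.46)
v4: (0.5,0.5) → rotate → (-0.02098,-0.70680) → ×s → (-0.03669,-1.23619) → (-0.04,-1.24)
v5: (-3,5) → rotate → (5.61241,-1.58141) → ×s → (9.81611,-2.76588) → (9.82,-2.77)

Cross-section at z=3.5: (0.93,10.49) (-4.16,5.69) (-7.38,1.46) (-0.04,-1.24) (9.82,-2.77)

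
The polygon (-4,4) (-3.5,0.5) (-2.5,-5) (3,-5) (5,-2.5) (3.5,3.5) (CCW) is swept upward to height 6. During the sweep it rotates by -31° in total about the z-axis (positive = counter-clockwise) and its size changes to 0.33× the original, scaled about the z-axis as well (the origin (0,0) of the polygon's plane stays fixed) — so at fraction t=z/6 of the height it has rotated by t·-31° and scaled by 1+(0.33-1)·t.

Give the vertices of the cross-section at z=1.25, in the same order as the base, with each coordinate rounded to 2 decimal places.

t = z/height = 1.25/6 = 0.208333
s = 1 + (scale-1)·z/height = 1 + (0.33-1)·1.25/6 = 0.860417
θ = twist·z/height = -31°·1.25/6 = -6.4583° = -0.112719 rad
cos θ = 0.993654, sin θ = -0.112481 (intermediates below are computed at full precision and shown rounded to 5 d.p.)
v1: (-4,4) → rotate → (-3.52469,4.42454) → ×s → (-3.03270,3.80695) → (-3.03,3.81)
v2: (-3.5,0.5) → rotate → (-3.42155,0.89051) → ×s → (-2.94396,0.76621) → (-2.94,0.77)
v3: (-2.5,-5) → rotate → (-3.04654,-4.68707) → ×s → (-2.62129,-4.03283) → (-2.62,-4.03)
v4: (3,-5) → rotate → (2.41856,-5.30571) → ×s → (2.08097,-4.56512) → (2.08,-4.57)
v5: (5,-2.5) → rotate → (4.68707,-3.04654) → ×s → (4.03283,-2.62129) → (4.03,-2.62)
v6: (3.5,3.5) → rotate → (3.87147,3.08411) → ×s → (3.33108,2.65362) → (3.33,2.65)

Cross-section at z=1.25: (-3.03,3.81) (-2.94,0.77) (-2.62,-4.03) (2.08,-4.57) (4.03,-2.62) (3.33,2.65)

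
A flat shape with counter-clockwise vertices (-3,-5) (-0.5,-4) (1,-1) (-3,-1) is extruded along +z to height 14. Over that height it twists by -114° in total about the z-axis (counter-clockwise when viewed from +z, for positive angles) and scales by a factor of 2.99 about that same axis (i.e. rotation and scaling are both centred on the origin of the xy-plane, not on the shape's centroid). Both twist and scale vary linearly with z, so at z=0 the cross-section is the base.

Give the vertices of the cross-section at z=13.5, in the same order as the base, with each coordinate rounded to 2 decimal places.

Cross-section at z=13.5: (-10.74,13.21) (-10.48,5.35) (-3.74,-1.75) (0.24,9.23)

t = z/height = 13.5/14 = 0.964286
s = 1 + (scale-1)·z/height = 1 + (2.99-1)·13.5/14 = 2.918929
θ = twist·z/height = -114°·13.5/14 = -109.9286° = -1.918616 rad
cos θ = -0.340848, sin θ = -0.940118 (intermediates below are computed at full precision and shown rounded to 5 d.p.)
v1: (-3,-5) → rotate → (-3.67805,4.52460) → ×s → (-10.73595,13.20697) → (-10.74,13.21)
v2: (-0.5,-4) → rotate → (-3.59005,1.83345) → ×s → (-10.47910,5.35172) → (-10.48,5.35)
v3: (1,-1) → rotate → (-1.28097,-0.59927) → ×s → (-3.73905,-1.74923) → (-3.74,-1.75)
v4: (-3,-1) → rotate → (0.08243,3.16120) → ×s → (0.24060,9.22733) → (0.24,9.23)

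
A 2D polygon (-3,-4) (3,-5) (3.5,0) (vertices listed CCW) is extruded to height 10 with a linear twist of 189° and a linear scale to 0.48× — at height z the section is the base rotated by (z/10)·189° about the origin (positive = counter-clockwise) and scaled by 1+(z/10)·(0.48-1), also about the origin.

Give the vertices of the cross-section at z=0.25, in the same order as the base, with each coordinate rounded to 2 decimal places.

Cross-section at z=0.25: (-2.63,-4.18) (3.36,-4.67) (3.44,0.28)

t = z/height = 0.25/10 = 0.025
s = 1 + (scale-1)·z/height = 1 + (0.48-1)·0.25/10 = 0.987000
θ = twist·z/height = 189°·0.25/10 = 4.7250° = 0.082467 rad
cos θ = 0.996602, sin θ = 0.082373 (intermediates below are computed at full precision and shown rounded to 5 d.p.)
v1: (-3,-4) → rotate → (-2.66031,-4.23353) → ×s → (-2.62573,-4.17849) → (-2.63,-4.18)
v2: (3,-5) → rotate → (3.40167,-4.73589) → ×s → (3.35745,-4.67432) → (3.36,-4.67)
v3: (3.5,0) → rotate → (3.48811,0.28831) → ×s → (3.44276,0.28456) → (3.44,0.28)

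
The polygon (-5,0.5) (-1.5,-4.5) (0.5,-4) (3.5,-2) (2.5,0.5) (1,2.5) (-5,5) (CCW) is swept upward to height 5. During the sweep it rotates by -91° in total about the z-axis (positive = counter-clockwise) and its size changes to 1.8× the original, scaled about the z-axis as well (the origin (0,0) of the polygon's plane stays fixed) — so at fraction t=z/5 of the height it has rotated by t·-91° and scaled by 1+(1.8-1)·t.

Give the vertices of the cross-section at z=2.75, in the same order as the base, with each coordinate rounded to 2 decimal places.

t = z/height = 2.75/5 = 0.55
s = 1 + (scale-1)·z/height = 1 + (1.8-1)·2.75/5 = 1.440000
θ = twist·z/height = -91°·2.75/5 = -50.0500° = -0.873537 rad
cos θ = 0.642119, sin θ = -0.766605 (intermediates below are computed at full precision and shown rounded to 5 d.p.)
v1: (-5,0.5) → rotate → (-2.82729,4.15408) → ×s → (-4.07130,5.98188) → (-4.07,5.98)
v2: (-1.5,-4.5) → rotate → (-4.41290,-1.73963) → ×s → (-6.35458,-2.50506) → (-6.35,-2.51)
v3: (0.5,-4) → rotate → (-2.74536,-2.95178) → ×s → (-3.95332,-4.25056) → (-3.95,-4.25)
v4: (3.5,-2) → rotate → (0.71421,-3.96736) → ×s → (1.02846,-5.71299) → (1.03,-5.71)
v5: (2.5,0.5) → rotate → (1.98860,-1.59545) → ×s → (2.86358,-2.29745) → (2.86,-2.30)
v6: (1,2.5) → rotate → (2.55863,0.83869) → ×s → (3.68443,1.20772) → (3.68,1.21)
v7: (-5,5) → rotate → (0.62243,7.04362) → ×s → (0.89630,10.14281) → (0.90,10.14)

Cross-section at z=2.75: (-4.07,5.98) (-6.35,-2.51) (-3.95,-4.25) (1.03,-5.71) (2.86,-2.30) (3.68,1.21) (0.90,10.14)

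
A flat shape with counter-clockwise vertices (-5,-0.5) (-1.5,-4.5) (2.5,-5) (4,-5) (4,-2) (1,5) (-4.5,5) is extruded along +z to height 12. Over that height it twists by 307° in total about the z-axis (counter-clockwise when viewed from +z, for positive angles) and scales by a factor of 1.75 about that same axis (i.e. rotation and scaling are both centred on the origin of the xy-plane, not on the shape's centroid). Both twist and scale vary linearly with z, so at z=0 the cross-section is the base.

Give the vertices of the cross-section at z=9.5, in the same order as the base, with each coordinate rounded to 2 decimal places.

t = z/height = 9.5/12 = 0.791667
s = 1 + (scale-1)·z/height = 1 + (1.75-1)·9.5/12 = 1.593750
θ = twist·z/height = 307°·9.5/12 = 243.0417° = 4.241877 rad
cos θ = -0.453342, sin θ = -0.891336 (intermediates below are computed at full precision and shown rounded to 5 d.p.)
v1: (-5,-0.5) → rotate → (1.82104,4.68335) → ×s → (2.90229,7.46409) → (2.90,7.46)
v2: (-1.5,-4.5) → rotate → (-3.33100,3.37705) → ×s → (-5.30878,5.38217) → (-5.31,5.38)
v3: (2.5,-5) → rotate → (-5.59004,0.03837) → ×s → (-8.90912,0.06115) → (-8.91,0.06)
v4: (4,-5) → rotate → (-6.27005,-1.29863) → ×s → (-9.99290,-2.06970) → (-9.99,-2.07)
v5: (4,-2) → rotate → (-3.59604,-2.65866) → ×s → (-5.73119,-4.23724) → (-5.73,-4.24)
v6: (1,5) → rotate → (4.00334,-3.15805) → ×s → (6.38032,-5.03314) → (6.38,-5.03)
v7: (-4.5,5) → rotate → (6.49672,1.74430) → ×s → (10.35415,2.77998) → (10.35,2.78)

Cross-section at z=9.5: (2.90,7.46) (-5.31,5.38) (-8.91,0.06) (-9.99,-2.07) (-5.73,-4.24) (6.38,-5.03) (10.35,2.78)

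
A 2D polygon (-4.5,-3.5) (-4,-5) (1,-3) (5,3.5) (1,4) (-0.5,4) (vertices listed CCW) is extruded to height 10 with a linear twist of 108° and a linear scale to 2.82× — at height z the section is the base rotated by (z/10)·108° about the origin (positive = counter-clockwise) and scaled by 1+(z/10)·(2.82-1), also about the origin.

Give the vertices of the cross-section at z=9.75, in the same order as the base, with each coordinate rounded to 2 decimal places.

Cross-section at z=9.75: (12.66,-9.48) (16.31,-7.04) (7.30,4.87) (-13.03,10.82) (-11.44,-0.25) (-10.34,-4.27)

t = z/height = 9.75/10 = 0.975
s = 1 + (scale-1)·z/height = 1 + (2.82-1)·9.75/10 = 2.774500
θ = twist·z/height = 108°·9.75/10 = 105.3000° = 1.837832 rad
cos θ = -0.263873, sin θ = 0.964557 (intermediates below are computed at full precision and shown rounded to 5 d.p.)
v1: (-4.5,-3.5) → rotate → (4.56338,-3.41695) → ×s → (12.66110,-9.48034) → (12.66,-9.48)
v2: (-4,-5) → rotate → (5.87828,-2.53886) → ×s → (16.30929,-7.04408) → (16.31,-7.04)
v3: (1,-3) → rotate → (2.62980,1.75618) → ×s → (7.29638,4.87251) → (7.30,4.87)
v4: (5,3.5) → rotate → (-4.69532,3.89923) → ×s → (-13.02715,10.81842) → (-13.03,10.82)
v5: (1,4) → rotate → (-4.12210,-0.09093) → ×s → (-11.43677,-0.25230) → (-11.44,-0.25)
v6: (-0.5,4) → rotate → (-3.72629,-1.53777) → ×s → (-10.33860,-4.26655) → (-10.34,-4.27)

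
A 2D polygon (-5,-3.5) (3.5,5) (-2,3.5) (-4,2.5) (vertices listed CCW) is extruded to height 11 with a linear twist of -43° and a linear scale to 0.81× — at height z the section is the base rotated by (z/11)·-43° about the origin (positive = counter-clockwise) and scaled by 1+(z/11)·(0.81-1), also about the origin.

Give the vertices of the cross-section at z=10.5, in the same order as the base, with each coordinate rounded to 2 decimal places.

t = z/height = 10.5/11 = 0.954545
s = 1 + (scale-1)·z/height = 1 + (0.81-1)·10.5/11 = 0.818636
θ = twist·z/height = -43°·10.5/11 = -41.0455° = -0.716378 rad
cos θ = 0.754189, sin θ = -0.656658 (intermediates below are computed at full precision and shown rounded to 5 d.p.)
v1: (-5,-3.5) → rotate → (-6.06925,0.64363) → ×s → (-4.96851,0.52690) → (-4.97,0.53)
v2: (3.5,5) → rotate → (5.92295,1.47264) → ×s → (4.84874,1.20556) → (4.85,1.21)
v3: (-2,3.5) → rotate → (0.78992,3.95298) → ×s → (0.64666,3.23605) → (0.65,3.24)
v4: (-4,2.5) → rotate → (-1.37511,4.51210) → ×s → (-1.12572,3.69377) → (-1.13,3.69)

Cross-section at z=10.5: (-4.97,0.53) (4.85,1.21) (0.65,3.24) (-1.13,3.69)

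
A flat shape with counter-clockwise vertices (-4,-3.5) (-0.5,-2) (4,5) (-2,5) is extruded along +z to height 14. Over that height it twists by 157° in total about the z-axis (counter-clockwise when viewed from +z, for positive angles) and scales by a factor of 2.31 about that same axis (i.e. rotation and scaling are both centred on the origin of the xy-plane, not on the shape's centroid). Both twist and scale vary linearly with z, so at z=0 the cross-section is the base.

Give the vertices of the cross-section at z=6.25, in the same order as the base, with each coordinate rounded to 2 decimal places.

t = z/height = 6.25/14 = 0.446429
s = 1 + (scale-1)·z/height = 1 + (2.31-1)·6.25/14 = 1.584821
θ = twist·z/height = 157°·6.25/14 = 70.0893° = 1.223289 rad
cos θ = 0.340555, sin θ = 0.940224 (intermediates below are computed at full precision and shown rounded to 5 d.p.)
v1: (-4,-3.5) → rotate → (1.92856,-4.95284) → ×s → (3.05643,-7.84937) → (3.06,-7.85)
v2: (-0.5,-2) → rotate → (1.71017,-1.15122) → ×s → (2.71032,-1.82448) → (2.71,-1.82)
v3: (4,5) → rotate → (-3.33890,5.46367) → ×s → (-5.29156,8.65895) → (-5.29,8.66)
v4: (-2,5) → rotate → (-5.38223,-0.17767) → ×s → (-8.52988,-0.28158) → (-8.53,-0.28)

Cross-section at z=6.25: (3.06,-7.85) (2.71,-1.82) (-5.29,8.66) (-8.53,-0.28)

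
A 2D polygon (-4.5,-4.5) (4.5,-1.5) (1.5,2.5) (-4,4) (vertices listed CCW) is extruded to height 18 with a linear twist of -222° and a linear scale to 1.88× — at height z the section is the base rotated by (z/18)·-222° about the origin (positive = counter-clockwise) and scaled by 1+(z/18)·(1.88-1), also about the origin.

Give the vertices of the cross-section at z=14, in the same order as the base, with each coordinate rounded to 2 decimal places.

Cross-section at z=14: (6.55,8.49) (-7.84,1.54) (-1.97,-4.50) (7.54,-5.82)

t = z/height = 14/18 = 0.777778
s = 1 + (scale-1)·z/height = 1 + (1.88-1)·14/18 = 1.684444
θ = twist·z/height = -222°·14/18 = -172.6667° = -3.013602 rad
cos θ = -0.991820, sin θ = -0.127642 (intermediates below are computed at full precision and shown rounded to 5 d.p.)
v1: (-4.5,-4.5) → rotate → (3.88880,5.03758) → ×s → (6.55047,8.48552) → (6.55,8.49)
v2: (4.5,-1.5) → rotate → (-4.65465,0.91334) → ×s → (-7.84051,1.53848) → (-7.84,1.54)
v3: (1.5,2.5) → rotate → (-1.16863,-2.67101) → ×s → (-1.96849,-4.49917) → (-1.97,-4.50)
v4: (-4,4) → rotate → (4.47785,-3.45671) → ×s → (7.54269,-5.82264) → (7.54,-5.82)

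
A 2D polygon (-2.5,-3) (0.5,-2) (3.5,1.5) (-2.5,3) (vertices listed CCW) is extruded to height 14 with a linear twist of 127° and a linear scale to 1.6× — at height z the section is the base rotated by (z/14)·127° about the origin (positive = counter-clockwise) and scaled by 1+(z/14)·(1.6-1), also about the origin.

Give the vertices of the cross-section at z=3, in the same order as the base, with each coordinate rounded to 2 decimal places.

Cross-section at z=3: (-0.96,-4.30) (1.53,-1.75) (2.74,3.31) (-4.06,1.72)

t = z/height = 3/14 = 0.214286
s = 1 + (scale-1)·z/height = 1 + (1.6-1)·3/14 = 1.128571
θ = twist·z/height = 127°·3/14 = 27.2143° = 0.474979 rad
cos θ = 0.889302, sin θ = 0.457320 (intermediates below are computed at full precision and shown rounded to 5 d.p.)
v1: (-2.5,-3) → rotate → (-0.85130,-3.81121) → ×s → (-0.96075,-4.30122) → (-0.96,-4.30)
v2: (0.5,-2) → rotate → (1.35929,-1.54994) → ×s → (1.53406,-1.74922) → (1.53,-1.75)
v3: (3.5,1.5) → rotate → (2.42658,2.93457) → ×s → (2.73857,3.31187) → (2.74,3.31)
v4: (-2.5,3) → rotate → (-3.59521,1.52461) → ×s → (-4.05746,1.72063) → (-4.06,1.72)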